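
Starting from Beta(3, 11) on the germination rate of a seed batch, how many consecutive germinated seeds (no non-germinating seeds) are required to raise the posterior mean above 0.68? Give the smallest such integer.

After k germinated seeds and 0 non-germinating seeds the posterior is Beta(3+k, 11), with mean (3+k)/(3+11+k).
Set (3+k)/(14+k) > 0.68 and solve: k > (0.68·14 − 3)/(1 − 0.68) = 20.375.
The smallest integer exceeding 20.375 is 21, and checking k=21: (24)/(35) = 0.6857 > 0.68.

k = 21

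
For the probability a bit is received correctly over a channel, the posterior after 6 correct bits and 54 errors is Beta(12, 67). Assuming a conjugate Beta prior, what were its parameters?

Beta is conjugate to the binomial likelihood: posterior = Beta(a+s, b+f).
Subtract the data counts: 12−6=6, 67−54=13.

Beta(6, 13)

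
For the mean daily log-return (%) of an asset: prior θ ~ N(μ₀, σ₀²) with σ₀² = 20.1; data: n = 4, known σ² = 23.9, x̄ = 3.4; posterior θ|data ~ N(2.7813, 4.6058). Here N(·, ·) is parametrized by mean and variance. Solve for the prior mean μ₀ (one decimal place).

μ₀ = 0.7

With known observation variance, the Normal–Normal posterior has precision τ_n = τ₀ + n/σ² and mean μ_n = (τ₀μ₀ + (n/σ²)x̄)/τ_n.
Here τ₀ = 1/20.1 = 0.049751 and τ_data = 4/23.9 = 0.167364, so τ_n = 0.217115.
Rearranging for μ₀: μ₀ = (μ_n·τ_n − τ_data·x̄)/τ₀ = (2.7813·0.217115 − 0.167364·3.4) / 0.049751 = 0.034824/0.049751 ≈ 0.7.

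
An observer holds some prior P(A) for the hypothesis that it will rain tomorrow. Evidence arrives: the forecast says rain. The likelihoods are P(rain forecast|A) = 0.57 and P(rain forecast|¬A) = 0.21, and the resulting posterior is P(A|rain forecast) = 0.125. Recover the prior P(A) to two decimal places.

Bayes' rule in odds form gives O(A|E) = O(A)·[P(E|A)/P(E|¬A)], hence O(A) = O(A|E)/LR.
Posterior odds = 0.125/(1−0.125) = 0.1429. LR = 0.57/0.21 = 2.7143.
Prior odds = 0.1429/2.7143 = 0.0526, so P(A) = 0.0526/(1+0.0526) ≈ 0.05.

P(A) = 0.05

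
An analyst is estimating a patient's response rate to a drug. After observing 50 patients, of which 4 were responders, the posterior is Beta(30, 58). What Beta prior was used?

Beta is conjugate to the binomial likelihood: posterior = Beta(a+s, b+f).
So a = 30 − 4 = 26 and b = 58 − 46 = 12.

Beta(26, 12)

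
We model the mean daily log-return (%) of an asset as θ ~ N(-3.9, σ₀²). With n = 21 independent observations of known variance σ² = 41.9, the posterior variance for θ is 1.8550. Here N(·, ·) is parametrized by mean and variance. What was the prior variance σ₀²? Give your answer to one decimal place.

Posterior precision equals prior precision plus data precision: 1/σ_n² = 1/σ₀² + n/σ².
So 1/σ₀² = 1/1.8550 − 21/41.9 = 0.539084 − 0.501193 = 0.037891.
Hence σ₀² = 1/0.037891 ≈ 26.4.

σ₀² = 26.4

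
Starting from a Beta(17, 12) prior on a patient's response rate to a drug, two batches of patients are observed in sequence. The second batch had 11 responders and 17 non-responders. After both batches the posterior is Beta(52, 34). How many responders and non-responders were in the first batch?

Because Beta–binomial updating is additive in the counts, the combined data contributed (α_post−α_prior, β_post−β_prior) successes and failures.
Total across both batches: 52−17=35 responders, 34−12=22 non-responders.
Subtract the second batch: 35−11=24 responders and 22−17=5 non-responders.

24 responders and 5 non-responders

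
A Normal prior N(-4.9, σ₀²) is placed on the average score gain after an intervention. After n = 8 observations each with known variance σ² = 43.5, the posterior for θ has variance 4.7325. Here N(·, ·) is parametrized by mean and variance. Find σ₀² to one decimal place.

σ₀² = 36.5

Posterior precision equals prior precision plus data precision: 1/σ_n² = 1/σ₀² + n/σ².
So 1/σ₀² = 1/4.7325 − 8/43.5 = 0.211305 − 0.183908 = 0.027397.
Hence σ₀² = 1/0.027397 ≈ 36.5.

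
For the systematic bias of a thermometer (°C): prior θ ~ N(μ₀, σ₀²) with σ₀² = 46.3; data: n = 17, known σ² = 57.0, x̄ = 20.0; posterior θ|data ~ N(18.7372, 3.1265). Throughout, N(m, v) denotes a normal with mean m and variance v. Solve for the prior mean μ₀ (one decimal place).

With known observation variance, the Normal–Normal posterior has precision τ_n = τ₀ + n/σ² and mean μ_n = (τ₀μ₀ + (n/σ²)x̄)/τ_n.
Here τ₀ = 1/46.3 = 0.021598 and τ_data = 17/57.0 = 0.298246, so τ_n = 0.319844.
Rearranging for μ₀: μ₀ = (μ_n·τ_n − τ_data·x̄)/τ₀ = (18.7372·0.319844 − 0.298246·20.0) / 0.021598 = 0.028061/0.021598 ≈ 1.3.

μ₀ = 1.3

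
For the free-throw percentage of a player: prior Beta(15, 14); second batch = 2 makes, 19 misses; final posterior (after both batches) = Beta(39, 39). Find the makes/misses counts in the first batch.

Because Beta–binomial updating is additive in the counts, the combined data contributed (α_post−α_prior, β_post−β_prior) successes and failures.
Total across both batches: 39−15=24 makes, 39−14=25 misses.
Subtract the second batch: 24−2=22 makes and 25−19=6 misses.

22 makes and 6 misses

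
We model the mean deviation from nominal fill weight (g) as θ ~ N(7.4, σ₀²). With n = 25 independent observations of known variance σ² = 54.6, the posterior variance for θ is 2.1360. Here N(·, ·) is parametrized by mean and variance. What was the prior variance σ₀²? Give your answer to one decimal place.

σ₀² = 97.2

For the Normal–Normal model with known σ², precisions add: τ_n = τ₀ + n/σ².
So 1/σ₀² = 1/2.1360 − 25/54.6 = 0.468165 − 0.457875 = 0.010290.
Hence σ₀² = 1/0.010290 ≈ 97.2.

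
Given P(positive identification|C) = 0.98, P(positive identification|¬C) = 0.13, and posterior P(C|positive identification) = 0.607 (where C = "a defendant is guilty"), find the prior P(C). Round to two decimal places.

P(C) = 0.17

Bayes' rule in odds form gives O(C|E) = O(C)·[P(E|C)/P(E|¬C)], hence O(C) = O(C|E)/LR.
Posterior odds = 0.607/(1−0.607) = 1.5445. LR = 0.98/0.13 = 7.5385.
Prior odds = 1.5445/7.5385 = 0.2049, so P(C) = 0.2049/(1+0.2049) ≈ 0.17.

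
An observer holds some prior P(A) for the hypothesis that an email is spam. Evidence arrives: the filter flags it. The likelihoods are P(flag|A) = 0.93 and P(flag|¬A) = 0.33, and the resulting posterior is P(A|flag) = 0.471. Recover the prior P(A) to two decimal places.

Bayes' rule in odds form gives O(A|E) = O(A)·[P(E|A)/P(E|¬A)], hence O(A) = O(A|E)/LR.
Posterior odds = 0.471/(1−0.471) = 0.8904. LR = 0.93/0.33 = 2.8182.
Prior odds = 0.8904/2.8182 = 0.3159, so P(A) = 0.3159/(1+0.3159) ≈ 0.24.

P(A) = 0.24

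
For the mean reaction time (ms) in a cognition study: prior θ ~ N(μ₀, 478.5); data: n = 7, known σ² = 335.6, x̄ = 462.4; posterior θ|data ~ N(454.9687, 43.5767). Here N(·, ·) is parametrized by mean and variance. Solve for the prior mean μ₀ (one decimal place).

μ₀ = 380.8

The posterior mean is a precision-weighted average: μ_n = (τ₀μ₀ + τ_data·x̄)/(τ₀+τ_data), with τ₀=1/σ₀² and τ_data=n/σ².
Here τ₀ = 1/478.5 = 0.002090 and τ_data = 7/335.6 = 0.020858, so τ_n = 0.022948.
Rearranging for μ₀: μ₀ = (μ_n·τ_n − τ_data·x̄)/τ₀ = (454.9687·0.022948 − 0.020858·462.4) / 0.002090 = 0.795883/0.002090 ≈ 380.8.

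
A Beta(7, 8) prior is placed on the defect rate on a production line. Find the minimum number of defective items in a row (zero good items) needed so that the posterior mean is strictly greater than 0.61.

k = 6

After k defective items and 0 good items the posterior is Beta(7+k, 8), with mean (7+k)/(7+8+k).
Set (7+k)/(15+k) > 0.61 and solve: k > (0.61·15 − 7)/(1 − 0.61) = 5.513.
The smallest integer exceeding 5.513 is 6.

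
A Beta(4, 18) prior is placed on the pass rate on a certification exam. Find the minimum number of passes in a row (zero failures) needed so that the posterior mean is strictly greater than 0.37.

After k passes and 0 failures the posterior is Beta(4+k, 18), with mean (4+k)/(4+18+k).
Set (4+k)/(22+k) > 0.37 and solve: k > (0.37·22 − 4)/(1 − 0.37) = 6.571.
The smallest integer exceeding 6.571 is 7, and checking k=7: (11)/(29) = 0.3793 > 0.37.

k = 7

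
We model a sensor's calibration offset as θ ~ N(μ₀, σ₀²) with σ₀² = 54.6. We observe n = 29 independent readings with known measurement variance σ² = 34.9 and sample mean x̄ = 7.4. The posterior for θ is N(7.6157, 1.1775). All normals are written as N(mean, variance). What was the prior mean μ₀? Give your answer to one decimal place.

With known observation variance, the Normal–Normal posterior has precision τ_n = τ₀ + n/σ² and mean μ_n = (τ₀μ₀ + (n/σ²)x̄)/τ_n.
Here τ₀ = 1/54.6 = 0.018315 and τ_data = 29/34.9 = 0.830946, so τ_n = 0.849261.
Rearranging for μ₀: μ₀ = (μ_n·τ_n − τ_data·x̄)/τ₀ = (7.6157·0.849261 − 0.830946·7.4) / 0.018315 = 0.318717/0.018315 ≈ 17.4.

μ₀ = 17.4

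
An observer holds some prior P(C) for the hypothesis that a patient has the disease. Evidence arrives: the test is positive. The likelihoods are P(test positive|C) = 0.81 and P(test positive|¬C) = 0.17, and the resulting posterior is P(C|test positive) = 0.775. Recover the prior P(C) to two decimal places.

P(C) = 0.42

In odds form, posterior odds = prior odds × likelihood ratio, so prior odds = posterior odds ÷ LR.
Posterior odds = 0.775/(1−0.775) = 3.4444. LR = 0.81/0.17 = 4.7647.
Prior odds = 3.4444/4.7647 = 0.7229, so P(C) = 0.7229/(1+0.7229) ≈ 0.42.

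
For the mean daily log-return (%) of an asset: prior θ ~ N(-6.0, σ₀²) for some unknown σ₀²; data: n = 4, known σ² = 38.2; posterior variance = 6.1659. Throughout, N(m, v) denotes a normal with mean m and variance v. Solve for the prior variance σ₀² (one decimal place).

σ₀² = 17.4

For the Normal–Normal model with known σ², precisions add: τ_n = τ₀ + n/σ².
So 1/σ₀² = 1/6.1659 − 4/38.2 = 0.162182 − 0.104712 = 0.057470.
Hence σ₀² = 1/0.057470 ≈ 17.4.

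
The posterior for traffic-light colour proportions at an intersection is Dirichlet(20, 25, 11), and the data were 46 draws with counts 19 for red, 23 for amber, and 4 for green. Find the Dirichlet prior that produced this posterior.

Dirichlet(1, 2, 7)

For a Dirichlet(α) prior with multinomial counts c, the posterior is Dirichlet(α + c) componentwise.
Subtract each count from the matching posterior parameter: 20−19=1, 25−23=2, 11−4=7.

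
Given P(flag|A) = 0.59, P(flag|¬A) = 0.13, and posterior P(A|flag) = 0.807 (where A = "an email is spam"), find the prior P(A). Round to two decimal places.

P(A) = 0.48

In odds form, posterior odds = prior odds × likelihood ratio, so prior odds = posterior odds ÷ LR.
Posterior odds = 0.807/(1−0.807) = 4.1813. LR = 0.59/0.13 = 4.5385.
Prior odds = 4.1813/4.5385 = 0.9213, so P(A) = 0.9213/(1+0.9213) ≈ 0.48.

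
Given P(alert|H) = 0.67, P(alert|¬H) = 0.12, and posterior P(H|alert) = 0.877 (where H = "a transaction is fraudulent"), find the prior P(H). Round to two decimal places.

P(H) = 0.56

In odds form, posterior odds = prior odds × likelihood ratio, so prior odds = posterior odds ÷ LR.
Posterior odds = 0.877/(1−0.877) = 7.1301. LR = 0.67/0.12 = 5.5833.
Prior odds = 7.1301/5.5833 = 1.2770, so P(H) = 1.2770/(1+1.2770) ≈ 0.56.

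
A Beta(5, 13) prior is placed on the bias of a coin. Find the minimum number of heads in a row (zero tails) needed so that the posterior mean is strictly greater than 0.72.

k = 29

After k heads and 0 tails the posterior is Beta(5+k, 13), with mean (5+k)/(5+13+k).
Set (5+k)/(18+k) > 0.72 and solve: k > (0.72·18 − 5)/(1 − 0.72) = 28.429.
The smallest integer exceeding 28.429 is 29, and checking k=29: (34)/(47) = 0.7234 > 0.72.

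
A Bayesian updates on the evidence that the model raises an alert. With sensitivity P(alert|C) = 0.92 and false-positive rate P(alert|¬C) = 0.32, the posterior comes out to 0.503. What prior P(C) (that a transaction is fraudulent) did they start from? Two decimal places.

P(C) = 0.26

Bayes' rule in odds form gives O(C|E) = O(C)·[P(E|C)/P(E|¬C)], hence O(C) = O(C|E)/LR.
Posterior odds = 0.503/(1−0.503) = 1.0121. LR = 0.92/0.32 = 2.8750.
Prior odds = 1.0121/2.8750 = 0.3520, so P(C) = 0.3520/(1+0.3520) ≈ 0.26.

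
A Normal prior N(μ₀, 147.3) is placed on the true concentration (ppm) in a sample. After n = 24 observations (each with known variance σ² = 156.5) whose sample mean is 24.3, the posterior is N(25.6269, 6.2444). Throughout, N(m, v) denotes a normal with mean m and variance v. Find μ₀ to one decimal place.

μ₀ = 55.6

The posterior mean is a precision-weighted average: μ_n = (τ₀μ₀ + τ_data·x̄)/(τ₀+τ_data), with τ₀=1/σ₀² and τ_data=n/σ².
Here τ₀ = 1/147.3 = 0.006789 and τ_data = 24/156.5 = 0.153355, so τ_n = 0.160144.
Rearranging for μ₀: μ₀ = (μ_n·τ_n − τ_data·x̄)/τ₀ = (25.6269·0.160144 − 0.153355·24.3) / 0.006789 = 0.377468/0.006789 ≈ 55.6.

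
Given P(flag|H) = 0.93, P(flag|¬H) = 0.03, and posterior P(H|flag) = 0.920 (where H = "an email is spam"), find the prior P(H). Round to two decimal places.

P(H) = 0.27

Bayes' rule in odds form gives O(H|E) = O(H)·[P(E|H)/P(E|¬H)], hence O(H) = O(H|E)/LR.
Posterior odds = 0.920/(1−0.920) = 11.5000. LR = 0.93/0.03 = 31.0000.
Prior odds = 11.5000/31.0000 = 0.3710, so P(H) = 0.3710/(1+0.3710) ≈ 0.27.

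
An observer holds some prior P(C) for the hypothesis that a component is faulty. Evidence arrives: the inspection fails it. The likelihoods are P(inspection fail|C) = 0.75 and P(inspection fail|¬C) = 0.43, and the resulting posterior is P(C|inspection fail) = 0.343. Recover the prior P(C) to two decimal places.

P(C) = 0.23

In odds form, posterior odds = prior odds × likelihood ratio, so prior odds = posterior odds ÷ LR.
Posterior odds = 0.343/(1−0.343) = 0.5221. LR = 0.75/0.43 = 1.7442.
Prior odds = 0.5221/1.7442 = 0.2993, so P(C) = 0.2993/(1+0.2993) ≈ 0.23.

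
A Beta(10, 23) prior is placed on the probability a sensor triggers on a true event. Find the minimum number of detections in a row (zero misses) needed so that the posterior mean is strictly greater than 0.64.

After k detections and 0 misses the posterior is Beta(10+k, 23), with mean (10+k)/(10+23+k).
Set (10+k)/(33+k) > 0.64 and solve: k > (0.64·33 − 10)/(1 − 0.64) = 30.889.
The smallest integer exceeding 30.889 is 31, and checking k=31: (41)/(64) = 0.6406 > 0.64.

k = 31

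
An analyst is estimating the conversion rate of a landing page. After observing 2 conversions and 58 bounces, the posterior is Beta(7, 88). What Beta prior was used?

Beta(5, 30)

Beta is conjugate to the binomial likelihood: posterior = Beta(α+s, β+f).
So α = 7 − 2 = 5 and β = 88 − 58 = 30.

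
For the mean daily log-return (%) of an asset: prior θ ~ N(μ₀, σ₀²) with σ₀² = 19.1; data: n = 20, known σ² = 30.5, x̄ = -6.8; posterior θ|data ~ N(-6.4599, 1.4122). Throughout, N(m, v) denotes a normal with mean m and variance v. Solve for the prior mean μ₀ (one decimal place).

μ₀ = -2.2

With known observation variance, the Normal–Normal posterior has precision τ_n = τ₀ + n/σ² and mean μ_n = (τ₀μ₀ + (n/σ²)x̄)/τ_n.
Here τ₀ = 1/19.1 = 0.052356 and τ_data = 20/30.5 = 0.655738, so τ_n = 0.708094.
Rearranging for μ₀: μ₀ = (μ_n·τ_n − τ_data·x̄)/τ₀ = (-6.4599·0.708094 − 0.655738·-6.8) / 0.052356 = -0.115198/0.052356 ≈ -2.2.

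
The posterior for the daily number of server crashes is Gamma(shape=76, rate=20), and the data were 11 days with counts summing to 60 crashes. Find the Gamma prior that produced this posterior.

Gamma(shape=16, rate=9)

A Gamma(α, β) prior (rate parametrization) on a Poisson rate with n observations summing to S gives posterior Gamma(α+S, β+n).
So α = 76 − 60 = 16 and β = 20 − 11 = 9.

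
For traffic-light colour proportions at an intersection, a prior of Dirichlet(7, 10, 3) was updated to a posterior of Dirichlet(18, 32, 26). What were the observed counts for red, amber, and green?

counts (11, 22, 23)

For a Dirichlet(α) prior with multinomial counts c, the posterior is Dirichlet(α + c) componentwise.
Counts are posterior − prior componentwise: 18−7=11, 32−10=22, 26−3=23.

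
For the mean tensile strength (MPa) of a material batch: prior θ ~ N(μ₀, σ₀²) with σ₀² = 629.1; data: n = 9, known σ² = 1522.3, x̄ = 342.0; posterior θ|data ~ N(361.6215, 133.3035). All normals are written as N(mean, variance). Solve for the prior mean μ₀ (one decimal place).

With known observation variance, the Normal–Normal posterior has precision τ_n = τ₀ + n/σ² and mean μ_n = (τ₀μ₀ + (n/σ²)x̄)/τ_n.
Here τ₀ = 1/629.1 = 0.001590 and τ_data = 9/1522.3 = 0.005912, so τ_n = 0.007502.
Rearranging for μ₀: μ₀ = (μ_n·τ_n − τ_data·x̄)/τ₀ = (361.6215·0.007502 − 0.005912·342.0) / 0.001590 = 0.690980/0.001590 ≈ 434.6.

μ₀ = 434.6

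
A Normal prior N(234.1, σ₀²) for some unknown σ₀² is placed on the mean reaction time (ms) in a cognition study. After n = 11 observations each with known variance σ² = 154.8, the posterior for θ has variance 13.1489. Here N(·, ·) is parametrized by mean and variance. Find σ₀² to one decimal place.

Posterior precision equals prior precision plus data precision: 1/σ_n² = 1/σ₀² + n/σ².
So 1/σ₀² = 1/13.1489 − 11/154.8 = 0.076052 − 0.071059 = 0.004993.
Hence σ₀² = 1/0.004993 ≈ 200.3.

σ₀² = 200.3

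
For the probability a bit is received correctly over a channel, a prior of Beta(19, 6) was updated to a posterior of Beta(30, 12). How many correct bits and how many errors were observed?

11 correct bits and 6 errors

Under Beta–binomial conjugacy the posterior parameters are (α+s, β+f).
Match parameters: s=30−19=11, f=12−6=6.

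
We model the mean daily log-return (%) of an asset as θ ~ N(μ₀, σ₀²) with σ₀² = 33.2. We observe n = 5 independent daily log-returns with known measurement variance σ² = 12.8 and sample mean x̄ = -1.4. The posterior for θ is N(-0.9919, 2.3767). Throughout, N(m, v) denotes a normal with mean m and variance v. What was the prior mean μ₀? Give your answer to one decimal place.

The posterior mean is a precision-weighted average: μ_n = (τ₀μ₀ + τ_data·x̄)/(τ₀+τ_data), with τ₀=1/σ₀² and τ_data=n/σ².
Here τ₀ = 1/33.2 = 0.030120 and τ_data = 5/12.8 = 0.390625, so τ_n = 0.420745.
Rearranging for μ₀: μ₀ = (μ_n·τ_n − τ_data·x̄)/τ₀ = (-0.9919·0.420745 − 0.390625·-1.4) / 0.030120 = 0.129538/0.030120 ≈ 4.3.

μ₀ = 4.3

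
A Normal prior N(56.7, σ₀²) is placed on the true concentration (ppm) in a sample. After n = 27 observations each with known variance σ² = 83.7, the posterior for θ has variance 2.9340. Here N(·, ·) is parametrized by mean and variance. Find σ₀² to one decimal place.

σ₀² = 54.8

Posterior precision equals prior precision plus data precision: 1/σ_n² = 1/σ₀² + n/σ².
So 1/σ₀² = 1/2.9340 − 27/83.7 = 0.340832 − 0.322581 = 0.018251.
Hence σ₀² = 1/0.018251 ≈ 54.8.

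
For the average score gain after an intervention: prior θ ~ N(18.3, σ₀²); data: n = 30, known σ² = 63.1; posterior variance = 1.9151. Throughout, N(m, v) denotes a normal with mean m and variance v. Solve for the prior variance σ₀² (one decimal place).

σ₀² = 21.4

For the Normal–Normal model with known σ², precisions add: τ_n = τ₀ + n/σ².
So 1/σ₀² = 1/1.9151 − 30/63.1 = 0.522166 − 0.475436 = 0.046730.
Hence σ₀² = 1/0.046730 ≈ 21.4.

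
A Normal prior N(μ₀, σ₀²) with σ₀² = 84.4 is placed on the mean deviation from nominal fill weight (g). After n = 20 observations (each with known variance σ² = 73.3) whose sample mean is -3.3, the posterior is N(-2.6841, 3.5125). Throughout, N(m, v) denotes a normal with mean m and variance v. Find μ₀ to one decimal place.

With known observation variance, the Normal–Normal posterior has precision τ_n = τ₀ + n/σ² and mean μ_n = (τ₀μ₀ + (n/σ²)x̄)/τ_n.
Here τ₀ = 1/84.4 = 0.011848 and τ_data = 20/73.3 = 0.272851, so τ_n = 0.284699.
Rearranging for μ₀: μ₀ = (μ_n·τ_n − τ_data·x̄)/τ₀ = (-2.6841·0.284699 − 0.272851·-3.3) / 0.011848 = 0.136248/0.011848 ≈ 11.5.

μ₀ = 11.5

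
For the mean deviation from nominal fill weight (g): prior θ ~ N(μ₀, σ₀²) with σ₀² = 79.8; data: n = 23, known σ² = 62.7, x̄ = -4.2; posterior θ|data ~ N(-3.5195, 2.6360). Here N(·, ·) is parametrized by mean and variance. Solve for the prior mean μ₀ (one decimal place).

μ₀ = 16.4

With known observation variance, the Normal–Normal posterior has precision τ_n = τ₀ + n/σ² and mean μ_n = (τ₀μ₀ + (n/σ²)x̄)/τ_n.
Here τ₀ = 1/79.8 = 0.012531 and τ_data = 23/62.7 = 0.366826, so τ_n = 0.379357.
Rearranging for μ₀: μ₀ = (μ_n·τ_n − τ_data·x̄)/τ₀ = (-3.5195·0.379357 − 0.366826·-4.2) / 0.012531 = 0.205522/0.012531 ≈ 16.4.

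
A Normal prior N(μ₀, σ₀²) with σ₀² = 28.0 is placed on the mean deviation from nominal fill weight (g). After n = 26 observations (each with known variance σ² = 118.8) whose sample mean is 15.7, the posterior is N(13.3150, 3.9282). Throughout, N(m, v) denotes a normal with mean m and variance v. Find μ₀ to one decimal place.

μ₀ = -1.3

The posterior mean is a precision-weighted average: μ_n = (τ₀μ₀ + τ_data·x̄)/(τ₀+τ_data), with τ₀=1/σ₀² and τ_data=n/σ².
Here τ₀ = 1/28.0 = 0.035714 and τ_data = 26/118.8 = 0.218855, so τ_n = 0.254569.
Rearranging for μ₀: μ₀ = (μ_n·τ_n − τ_data·x̄)/τ₀ = (13.3150·0.254569 − 0.218855·15.7) / 0.035714 = -0.046437/0.035714 ≈ -1.3.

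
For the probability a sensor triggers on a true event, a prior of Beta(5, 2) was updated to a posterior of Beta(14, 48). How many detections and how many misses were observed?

9 detections and 46 misses

Under Beta–binomial conjugacy the posterior parameters are (α+s, β+f).
Match parameters: s=14−5=9, f=48−2=46.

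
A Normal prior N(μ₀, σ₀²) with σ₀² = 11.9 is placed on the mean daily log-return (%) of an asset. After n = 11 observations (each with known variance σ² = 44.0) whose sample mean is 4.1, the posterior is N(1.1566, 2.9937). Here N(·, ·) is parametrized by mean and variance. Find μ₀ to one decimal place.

With known observation variance, the Normal–Normal posterior has precision τ_n = τ₀ + n/σ² and mean μ_n = (τ₀μ₀ + (n/σ²)x̄)/τ_n.
Here τ₀ = 1/11.9 = 0.084034 and τ_data = 11/44.0 = 0.250000, so τ_n = 0.334034.
Rearranging for μ₀: μ₀ = (μ_n·τ_n − τ_data·x̄)/τ₀ = (1.1566·0.334034 − 0.250000·4.1) / 0.084034 = -0.638656/0.084034 ≈ -7.6.

μ₀ = -7.6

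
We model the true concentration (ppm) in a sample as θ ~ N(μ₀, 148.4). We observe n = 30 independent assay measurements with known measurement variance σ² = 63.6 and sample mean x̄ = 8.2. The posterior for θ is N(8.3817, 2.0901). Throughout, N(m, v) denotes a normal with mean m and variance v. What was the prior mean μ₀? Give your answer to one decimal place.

The posterior mean is a precision-weighted average: μ_n = (τ₀μ₀ + τ_data·x̄)/(τ₀+τ_data), with τ₀=1/σ₀² and τ_data=n/σ².
Here τ₀ = 1/148.4 = 0.006739 and τ_data = 30/63.6 = 0.471698, so τ_n = 0.478437.
Rearranging for μ₀: μ₀ = (μ_n·τ_n − τ_data·x̄)/τ₀ = (8.3817·0.478437 − 0.471698·8.2) / 0.006739 = 0.142192/0.006739 ≈ 21.1.

μ₀ = 21.1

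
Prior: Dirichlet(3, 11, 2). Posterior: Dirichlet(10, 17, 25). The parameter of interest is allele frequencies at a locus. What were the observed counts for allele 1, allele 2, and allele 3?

counts (7, 6, 23)

For a Dirichlet(α) prior with multinomial counts c, the posterior is Dirichlet(α + c) componentwise.
Counts are posterior − prior componentwise: 10−3=7, 17−11=6, 25−2=23.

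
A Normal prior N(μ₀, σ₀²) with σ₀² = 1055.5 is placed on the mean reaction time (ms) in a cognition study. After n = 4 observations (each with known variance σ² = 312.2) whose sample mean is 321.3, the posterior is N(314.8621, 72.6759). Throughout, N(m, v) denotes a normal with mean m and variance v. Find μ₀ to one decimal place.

μ₀ = 227.8

With known observation variance, the Normal–Normal posterior has precision τ_n = τ₀ + n/σ² and mean μ_n = (τ₀μ₀ + (n/σ²)x̄)/τ_n.
Here τ₀ = 1/1055.5 = 0.000947 and τ_data = 4/312.2 = 0.012812, so τ_n = 0.013759.
Rearranging for μ₀: μ₀ = (μ_n·τ_n − τ_data·x̄)/τ₀ = (314.8621·0.013759 − 0.012812·321.3) / 0.000947 = 0.215692/0.000947 ≈ 227.8.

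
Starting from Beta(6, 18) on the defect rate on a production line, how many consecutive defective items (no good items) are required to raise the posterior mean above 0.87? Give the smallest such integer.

k = 115

After k defective items and 0 good items the posterior is Beta(6+k, 18), with mean (6+k)/(6+18+k).
Set (6+k)/(24+k) > 0.87 and solve: k > (0.87·24 − 6)/(1 − 0.87) = 114.462.
The smallest integer exceeding 114.462 is 115, and checking k=115: (121)/(139) = 0.8705 > 0.87.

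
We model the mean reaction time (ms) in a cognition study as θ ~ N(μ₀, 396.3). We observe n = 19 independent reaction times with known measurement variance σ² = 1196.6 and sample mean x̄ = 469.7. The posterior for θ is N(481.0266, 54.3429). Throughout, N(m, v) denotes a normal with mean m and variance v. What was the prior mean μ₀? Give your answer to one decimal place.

The posterior mean is a precision-weighted average: μ_n = (τ₀μ₀ + τ_data·x̄)/(τ₀+τ_data), with τ₀=1/σ₀² and τ_data=n/σ².
Here τ₀ = 1/396.3 = 0.002523 and τ_data = 19/1196.6 = 0.015878, so τ_n = 0.018401.
Rearranging for μ₀: μ₀ = (μ_n·τ_n − τ_data·x̄)/τ₀ = (481.0266·0.018401 − 0.015878·469.7) / 0.002523 = 1.393474/0.002523 ≈ 552.3.

μ₀ = 552.3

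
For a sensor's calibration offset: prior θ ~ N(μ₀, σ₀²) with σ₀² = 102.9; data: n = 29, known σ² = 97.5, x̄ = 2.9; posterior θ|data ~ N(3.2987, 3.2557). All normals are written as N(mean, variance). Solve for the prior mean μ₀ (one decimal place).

μ₀ = 15.5

The posterior mean is a precision-weighted average: μ_n = (τ₀μ₀ + τ_data·x̄)/(τ₀+τ_data), with τ₀=1/σ₀² and τ_data=n/σ².
Here τ₀ = 1/102.9 = 0.009718 and τ_data = 29/97.5 = 0.297436, so τ_n = 0.307154.
Rearranging for μ₀: μ₀ = (μ_n·τ_n − τ_data·x̄)/τ₀ = (3.2987·0.307154 − 0.297436·2.9) / 0.009718 = 0.150644/0.009718 ≈ 15.5.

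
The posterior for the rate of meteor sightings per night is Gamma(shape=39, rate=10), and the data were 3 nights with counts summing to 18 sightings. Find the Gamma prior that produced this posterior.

Gamma(shape=21, rate=7)

A Gamma(α, β) prior (rate parametrization) on a Poisson rate with n observations summing to S gives posterior Gamma(α+S, β+n).
So α = 39 − 18 = 21 and β = 10 − 3 = 7.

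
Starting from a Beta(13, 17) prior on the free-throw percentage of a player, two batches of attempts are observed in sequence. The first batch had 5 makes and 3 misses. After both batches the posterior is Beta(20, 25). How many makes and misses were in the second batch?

2 makes and 5 misses

Because Beta–binomial updating is additive in the counts, the combined data contributed (α_post−α_prior, β_post−β_prior) successes and failures.
Total across both batches: 20−13=7 makes, 25−17=8 misses.
Subtract the first batch: 7−5=2 makes and 8−3=5 misses.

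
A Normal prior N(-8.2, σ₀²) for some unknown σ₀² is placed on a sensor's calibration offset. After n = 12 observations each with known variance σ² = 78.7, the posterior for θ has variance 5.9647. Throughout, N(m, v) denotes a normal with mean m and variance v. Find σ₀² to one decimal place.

For the Normal–Normal model with known σ², precisions add: τ_n = τ₀ + n/σ².
So 1/σ₀² = 1/5.9647 − 12/78.7 = 0.167653 − 0.152478 = 0.015175.
Hence σ₀² = 1/0.015175 ≈ 65.9.

σ₀² = 65.9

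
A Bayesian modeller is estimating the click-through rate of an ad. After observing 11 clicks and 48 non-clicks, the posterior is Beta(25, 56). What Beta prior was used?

Beta(14, 8)

Under Beta–binomial conjugacy the posterior parameters are (α+s, β+f).
So α = 25 − 11 = 14 and β = 56 − 48 = 8.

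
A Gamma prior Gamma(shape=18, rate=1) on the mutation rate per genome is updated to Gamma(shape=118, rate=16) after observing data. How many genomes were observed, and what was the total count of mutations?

Gamma–Poisson conjugacy: posterior shape = α + Σxᵢ, posterior rate = β + n.
Matching: Σxᵢ = 118 − 18 = 100 and n = 16 − 1 = 15.

n = 15 genomes with total 100 mutations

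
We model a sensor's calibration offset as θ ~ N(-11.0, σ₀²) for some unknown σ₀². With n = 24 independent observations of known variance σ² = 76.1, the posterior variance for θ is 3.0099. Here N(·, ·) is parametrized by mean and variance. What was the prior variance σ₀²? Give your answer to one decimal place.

σ₀² = 59.3

For the Normal–Normal model with known σ², precisions add: τ_n = τ₀ + n/σ².
So 1/σ₀² = 1/3.0099 − 24/76.1 = 0.332237 − 0.315375 = 0.016862.
Hence σ₀² = 1/0.016862 ≈ 59.3.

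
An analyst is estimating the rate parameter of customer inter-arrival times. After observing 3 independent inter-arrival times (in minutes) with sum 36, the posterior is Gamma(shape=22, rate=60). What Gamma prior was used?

Gamma–exponential conjugacy: posterior shape = α + n, posterior rate = β + Σtᵢ.
So α = 22 − 3 = 19 and β = 60 − 36 = 24.

Gamma(shape=19, rate=24)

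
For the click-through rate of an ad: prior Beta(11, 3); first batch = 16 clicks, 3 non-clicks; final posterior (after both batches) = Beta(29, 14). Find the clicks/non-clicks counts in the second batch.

2 clicks and 8 non-clicks

Sequential conjugate updates are equivalent to a single update on the pooled data, so total successes = posterior α − prior α and total failures = posterior β − prior β.
Total across both batches: 29−11=18 clicks, 14−3=11 non-clicks.
Subtract the first batch: 18−16=2 clicks and 11−3=8 non-clicks.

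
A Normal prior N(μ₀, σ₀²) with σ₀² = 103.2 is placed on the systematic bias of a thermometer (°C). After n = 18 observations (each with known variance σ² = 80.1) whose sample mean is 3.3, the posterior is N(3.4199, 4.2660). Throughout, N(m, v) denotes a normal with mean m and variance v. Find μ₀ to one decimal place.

μ₀ = 6.2

The posterior mean is a precision-weighted average: μ_n = (τ₀μ₀ + τ_data·x̄)/(τ₀+τ_data), with τ₀=1/σ₀² and τ_data=n/σ².
Here τ₀ = 1/103.2 = 0.009690 and τ_data = 18/80.1 = 0.224719, so τ_n = 0.234409.
Rearranging for μ₀: μ₀ = (μ_n·τ_n − τ_data·x̄)/τ₀ = (3.4199·0.234409 − 0.224719·3.3) / 0.009690 = 0.060083/0.009690 ≈ 6.2.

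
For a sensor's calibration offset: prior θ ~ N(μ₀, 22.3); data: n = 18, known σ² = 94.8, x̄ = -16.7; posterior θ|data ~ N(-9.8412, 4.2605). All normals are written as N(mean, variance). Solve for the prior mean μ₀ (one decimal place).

The posterior mean is a precision-weighted average: μ_n = (τ₀μ₀ + τ_data·x̄)/(τ₀+τ_data), with τ₀=1/σ₀² and τ_data=n/σ².
Here τ₀ = 1/22.3 = 0.044843 and τ_data = 18/94.8 = 0.189873, so τ_n = 0.234716.
Rearranging for μ₀: μ₀ = (μ_n·τ_n − τ_data·x̄)/τ₀ = (-9.8412·0.234716 − 0.189873·-16.7) / 0.044843 = 0.860992/0.044843 ≈ 19.2.

μ₀ = 19.2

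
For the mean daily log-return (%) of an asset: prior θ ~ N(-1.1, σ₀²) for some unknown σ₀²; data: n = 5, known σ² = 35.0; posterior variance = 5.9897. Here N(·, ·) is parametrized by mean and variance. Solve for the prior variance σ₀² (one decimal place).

Posterior precision equals prior precision plus data precision: 1/σ_n² = 1/σ₀² + n/σ².
So 1/σ₀² = 1/5.9897 − 5/35.0 = 0.166953 − 0.142857 = 0.024096.
Hence σ₀² = 1/0.024096 ≈ 41.5.

σ₀² = 41.5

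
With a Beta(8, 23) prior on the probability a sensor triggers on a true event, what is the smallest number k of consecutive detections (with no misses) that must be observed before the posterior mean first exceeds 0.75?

After k detections and 0 misses the posterior is Beta(8+k, 23), with mean (8+k)/(8+23+k).
Set (8+k)/(31+k) > 0.75 and solve: k > (0.75·31 − 8)/(1 − 0.75) = 61.000.
The smallest integer exceeding 61.000 is 62.

k = 62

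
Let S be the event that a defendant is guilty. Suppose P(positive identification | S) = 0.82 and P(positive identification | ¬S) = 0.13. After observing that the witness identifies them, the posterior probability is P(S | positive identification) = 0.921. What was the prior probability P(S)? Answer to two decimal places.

P(S) = 0.65

Bayes' rule in odds form gives O(S|E) = O(S)·[P(E|S)/P(E|¬S)], hence O(S) = O(S|E)/LR.
Posterior odds = 0.921/(1−0.921) = 11.6582. LR = 0.82/0.13 = 6.3077.
Prior odds = 11.6582/6.3077 = 1.8482, so P(S) = 1.8482/(1+1.8482) ≈ 0.65.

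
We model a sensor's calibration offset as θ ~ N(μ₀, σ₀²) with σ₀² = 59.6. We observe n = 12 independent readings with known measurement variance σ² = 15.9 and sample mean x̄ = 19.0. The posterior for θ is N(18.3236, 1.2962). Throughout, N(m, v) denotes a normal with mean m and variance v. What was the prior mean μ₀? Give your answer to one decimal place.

μ₀ = -12.1

The posterior mean is a precision-weighted average: μ_n = (τ₀μ₀ + τ_data·x̄)/(τ₀+τ_data), with τ₀=1/σ₀² and τ_data=n/σ².
Here τ₀ = 1/59.6 = 0.016779 and τ_data = 12/15.9 = 0.754717, so τ_n = 0.771496.
Rearranging for μ₀: μ₀ = (μ_n·τ_n − τ_data·x̄)/τ₀ = (18.3236·0.771496 − 0.754717·19.0) / 0.016779 = -0.203039/0.016779 ≈ -12.1.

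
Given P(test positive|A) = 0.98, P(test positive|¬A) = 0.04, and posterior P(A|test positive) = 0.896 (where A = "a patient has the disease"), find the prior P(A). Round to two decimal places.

P(A) = 0.26

Bayes' rule in odds form gives O(A|E) = O(A)·[P(E|A)/P(E|¬A)], hence O(A) = O(A|E)/LR.
Posterior odds = 0.896/(1−0.896) = 8.6154. LR = 0.98/0.04 = 24.5000.
Prior odds = 8.6154/24.5000 = 0.3516, so P(A) = 0.3516/(1+0.3516) ≈ 0.26.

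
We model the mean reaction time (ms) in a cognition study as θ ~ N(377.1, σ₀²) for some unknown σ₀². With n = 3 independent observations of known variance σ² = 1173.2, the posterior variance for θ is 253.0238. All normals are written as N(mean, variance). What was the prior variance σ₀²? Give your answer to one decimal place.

For the Normal–Normal model with known σ², precisions add: τ_n = τ₀ + n/σ².
So 1/σ₀² = 1/253.0238 − 3/1173.2 = 0.003952 − 0.002557 = 0.001395.
Hence σ₀² = 1/0.001395 ≈ 716.8.

σ₀² = 716.8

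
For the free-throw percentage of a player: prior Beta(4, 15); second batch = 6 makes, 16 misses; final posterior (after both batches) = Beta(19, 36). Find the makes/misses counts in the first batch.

Sequential conjugate updates are equivalent to a single update on the pooled data, so total successes = posterior α − prior α and total failures = posterior β − prior β.
Total across both batches: 19−4=15 makes, 36−15=21 misses.
Subtract the second batch: 15−6=9 makes and 21−16=5 misses.

9 makes and 5 misses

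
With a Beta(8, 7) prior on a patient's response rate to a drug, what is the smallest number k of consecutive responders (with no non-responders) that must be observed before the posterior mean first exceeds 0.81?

After k responders and 0 non-responders the posterior is Beta(8+k, 7), with mean (8+k)/(8+7+k).
Set (8+k)/(15+k) > 0.81 and solve: k > (0.81·15 − 8)/(1 − 0.81) = 21.842.
The smallest integer exceeding 21.842 is 22.

k = 22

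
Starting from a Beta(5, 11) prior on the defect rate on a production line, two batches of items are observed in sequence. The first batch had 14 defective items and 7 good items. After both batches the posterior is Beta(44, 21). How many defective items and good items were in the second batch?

Because Beta–binomial updating is additive in the counts, the combined data contributed (α_post−α_prior, β_post−β_prior) successes and failures.
Total across both batches: 44−5=39 defective items, 21−11=10 good items.
Subtract the first batch: 39−14=25 defective items and 10−7=3 good items.

25 defective items and 3 good items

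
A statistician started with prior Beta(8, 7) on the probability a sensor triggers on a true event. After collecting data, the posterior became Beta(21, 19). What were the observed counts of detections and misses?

Under Beta–binomial conjugacy the posterior parameters are (α+s, β+f).
Match parameters: s=21−8=13, f=19−7=12.

13 detections and 12 misses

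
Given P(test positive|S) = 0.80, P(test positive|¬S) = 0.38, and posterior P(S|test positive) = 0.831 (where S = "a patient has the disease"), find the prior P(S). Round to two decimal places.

Bayes' rule in odds form gives O(S|E) = O(S)·[P(E|S)/P(E|¬S)], hence O(S) = O(S|E)/LR.
Posterior odds = 0.831/(1−0.831) = 4.9172. LR = 0.80/0.38 = 2.1053.
Prior odds = 4.9172/2.1053 = 2.3356, so P(S) = 2.3356/(1+2.3356) ≈ 0.70.

P(S) = 0.70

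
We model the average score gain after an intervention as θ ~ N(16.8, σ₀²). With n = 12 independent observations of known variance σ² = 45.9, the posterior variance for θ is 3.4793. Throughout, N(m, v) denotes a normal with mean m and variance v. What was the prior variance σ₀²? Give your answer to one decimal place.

σ₀² = 38.5

Posterior precision equals prior precision plus data precision: 1/σ_n² = 1/σ₀² + n/σ².
So 1/σ₀² = 1/3.4793 − 12/45.9 = 0.287414 − 0.261438 = 0.025976.
Hence σ₀² = 1/0.025976 ≈ 38.5.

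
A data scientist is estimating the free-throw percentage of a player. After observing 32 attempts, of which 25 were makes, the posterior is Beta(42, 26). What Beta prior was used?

Under Beta–binomial conjugacy the posterior parameters are (a+s, b+f).
Subtract the data counts: 42−25=17, 26−7=19.

Beta(17, 19)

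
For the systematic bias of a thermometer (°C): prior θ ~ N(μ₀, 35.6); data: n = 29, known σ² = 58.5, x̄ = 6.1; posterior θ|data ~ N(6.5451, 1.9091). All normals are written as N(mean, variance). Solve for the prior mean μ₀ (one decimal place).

The posterior mean is a precision-weighted average: μ_n = (τ₀μ₀ + τ_data·x̄)/(τ₀+τ_data), with τ₀=1/σ₀² and τ_data=n/σ².
Here τ₀ = 1/35.6 = 0.028090 and τ_data = 29/58.5 = 0.495726, so τ_n = 0.523816.
Rearranging for μ₀: μ₀ = (μ_n·τ_n − τ_data·x̄)/τ₀ = (6.5451·0.523816 − 0.495726·6.1) / 0.028090 = 0.404500/0.028090 ≈ 14.4.

μ₀ = 14.4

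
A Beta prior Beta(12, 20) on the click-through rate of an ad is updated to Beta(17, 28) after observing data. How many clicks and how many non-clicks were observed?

5 clicks and 8 non-clicks

Beta is conjugate to the binomial likelihood: posterior = Beta(α+s, β+f).
So s = 17 − 12 = 5 and f = 28 − 20 = 8.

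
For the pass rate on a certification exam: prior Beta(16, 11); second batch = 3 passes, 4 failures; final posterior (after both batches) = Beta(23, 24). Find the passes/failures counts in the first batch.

4 passes and 9 failures

Sequential conjugate updates are equivalent to a single update on the pooled data, so total successes = posterior α − prior α and total failures = posterior β − prior β.
Total across both batches: 23−16=7 passes, 24−11=13 failures.
Subtract the second batch: 7−3=4 passes and 13−4=9 failures.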